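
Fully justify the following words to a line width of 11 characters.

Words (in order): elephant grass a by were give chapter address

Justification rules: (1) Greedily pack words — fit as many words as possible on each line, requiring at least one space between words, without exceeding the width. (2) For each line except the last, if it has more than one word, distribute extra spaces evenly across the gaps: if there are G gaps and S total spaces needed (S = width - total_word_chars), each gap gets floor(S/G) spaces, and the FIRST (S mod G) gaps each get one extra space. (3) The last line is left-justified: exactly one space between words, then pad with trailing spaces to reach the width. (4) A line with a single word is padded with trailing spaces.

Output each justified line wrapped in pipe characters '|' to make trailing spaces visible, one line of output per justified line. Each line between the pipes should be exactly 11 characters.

Answer: |elephant   |
|grass  a by|
|were   give|
|chapter    |
|address    |

Derivation:
Line 1: ['elephant'] (min_width=8, slack=3)
Line 2: ['grass', 'a', 'by'] (min_width=10, slack=1)
Line 3: ['were', 'give'] (min_width=9, slack=2)
Line 4: ['chapter'] (min_width=7, slack=4)
Line 5: ['address'] (min_width=7, slack=4)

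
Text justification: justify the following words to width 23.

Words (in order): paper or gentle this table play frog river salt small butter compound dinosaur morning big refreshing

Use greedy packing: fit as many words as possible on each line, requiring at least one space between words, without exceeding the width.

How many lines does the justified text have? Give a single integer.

Line 1: ['paper', 'or', 'gentle', 'this'] (min_width=20, slack=3)
Line 2: ['table', 'play', 'frog', 'river'] (min_width=21, slack=2)
Line 3: ['salt', 'small', 'butter'] (min_width=17, slack=6)
Line 4: ['compound', 'dinosaur'] (min_width=17, slack=6)
Line 5: ['morning', 'big', 'refreshing'] (min_width=22, slack=1)
Total lines: 5

Answer: 5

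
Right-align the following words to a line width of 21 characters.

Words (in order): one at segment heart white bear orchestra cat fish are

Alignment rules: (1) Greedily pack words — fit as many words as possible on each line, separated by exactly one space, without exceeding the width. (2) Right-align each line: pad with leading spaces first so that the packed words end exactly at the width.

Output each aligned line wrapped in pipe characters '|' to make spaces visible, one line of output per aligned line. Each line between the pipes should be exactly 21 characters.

Answer: | one at segment heart|
| white bear orchestra|
|         cat fish are|

Derivation:
Line 1: ['one', 'at', 'segment', 'heart'] (min_width=20, slack=1)
Line 2: ['white', 'bear', 'orchestra'] (min_width=20, slack=1)
Line 3: ['cat', 'fish', 'are'] (min_width=12, slack=9)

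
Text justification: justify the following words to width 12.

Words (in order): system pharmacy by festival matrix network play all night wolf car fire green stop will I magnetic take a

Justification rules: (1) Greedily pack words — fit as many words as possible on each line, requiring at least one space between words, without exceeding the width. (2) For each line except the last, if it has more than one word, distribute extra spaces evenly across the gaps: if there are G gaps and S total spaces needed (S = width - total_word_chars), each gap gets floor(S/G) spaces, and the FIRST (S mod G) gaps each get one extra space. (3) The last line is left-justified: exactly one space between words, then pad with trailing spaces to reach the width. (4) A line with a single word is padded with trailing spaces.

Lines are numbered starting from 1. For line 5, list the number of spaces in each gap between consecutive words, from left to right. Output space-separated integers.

Line 1: ['system'] (min_width=6, slack=6)
Line 2: ['pharmacy', 'by'] (min_width=11, slack=1)
Line 3: ['festival'] (min_width=8, slack=4)
Line 4: ['matrix'] (min_width=6, slack=6)
Line 5: ['network', 'play'] (min_width=12, slack=0)
Line 6: ['all', 'night'] (min_width=9, slack=3)
Line 7: ['wolf', 'car'] (min_width=8, slack=4)
Line 8: ['fire', 'green'] (min_width=10, slack=2)
Line 9: ['stop', 'will', 'I'] (min_width=11, slack=1)
Line 10: ['magnetic'] (min_width=8, slack=4)
Line 11: ['take', 'a'] (min_width=6, slack=6)

Answer: 1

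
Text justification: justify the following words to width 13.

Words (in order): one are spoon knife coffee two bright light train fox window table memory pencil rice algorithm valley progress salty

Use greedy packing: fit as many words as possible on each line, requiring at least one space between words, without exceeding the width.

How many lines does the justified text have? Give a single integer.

Answer: 11

Derivation:
Line 1: ['one', 'are', 'spoon'] (min_width=13, slack=0)
Line 2: ['knife', 'coffee'] (min_width=12, slack=1)
Line 3: ['two', 'bright'] (min_width=10, slack=3)
Line 4: ['light', 'train'] (min_width=11, slack=2)
Line 5: ['fox', 'window'] (min_width=10, slack=3)
Line 6: ['table', 'memory'] (min_width=12, slack=1)
Line 7: ['pencil', 'rice'] (min_width=11, slack=2)
Line 8: ['algorithm'] (min_width=9, slack=4)
Line 9: ['valley'] (min_width=6, slack=7)
Line 10: ['progress'] (min_width=8, slack=5)
Line 11: ['salty'] (min_width=5, slack=8)
Total lines: 11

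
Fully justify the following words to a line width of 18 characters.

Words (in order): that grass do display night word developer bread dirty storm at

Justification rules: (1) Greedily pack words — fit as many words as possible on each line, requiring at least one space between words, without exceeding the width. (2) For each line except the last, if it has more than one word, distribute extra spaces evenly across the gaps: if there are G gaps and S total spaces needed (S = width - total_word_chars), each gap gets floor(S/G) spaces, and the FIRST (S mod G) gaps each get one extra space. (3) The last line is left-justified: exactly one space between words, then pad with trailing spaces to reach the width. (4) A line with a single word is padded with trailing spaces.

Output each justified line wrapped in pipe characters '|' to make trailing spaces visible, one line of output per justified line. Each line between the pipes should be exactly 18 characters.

Answer: |that    grass   do|
|display night word|
|developer    bread|
|dirty storm at    |

Derivation:
Line 1: ['that', 'grass', 'do'] (min_width=13, slack=5)
Line 2: ['display', 'night', 'word'] (min_width=18, slack=0)
Line 3: ['developer', 'bread'] (min_width=15, slack=3)
Line 4: ['dirty', 'storm', 'at'] (min_width=14, slack=4)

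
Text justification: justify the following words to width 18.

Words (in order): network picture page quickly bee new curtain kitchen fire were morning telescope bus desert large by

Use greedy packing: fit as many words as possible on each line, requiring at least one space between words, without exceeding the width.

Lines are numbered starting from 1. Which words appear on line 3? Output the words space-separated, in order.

Answer: new curtain

Derivation:
Line 1: ['network', 'picture'] (min_width=15, slack=3)
Line 2: ['page', 'quickly', 'bee'] (min_width=16, slack=2)
Line 3: ['new', 'curtain'] (min_width=11, slack=7)
Line 4: ['kitchen', 'fire', 'were'] (min_width=17, slack=1)
Line 5: ['morning', 'telescope'] (min_width=17, slack=1)
Line 6: ['bus', 'desert', 'large'] (min_width=16, slack=2)
Line 7: ['by'] (min_width=2, slack=16)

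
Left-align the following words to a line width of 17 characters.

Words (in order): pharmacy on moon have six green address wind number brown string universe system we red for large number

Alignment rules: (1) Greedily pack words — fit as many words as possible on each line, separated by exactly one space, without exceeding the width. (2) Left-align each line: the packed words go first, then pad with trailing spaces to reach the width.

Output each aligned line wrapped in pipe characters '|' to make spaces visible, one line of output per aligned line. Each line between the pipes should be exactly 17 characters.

Line 1: ['pharmacy', 'on', 'moon'] (min_width=16, slack=1)
Line 2: ['have', 'six', 'green'] (min_width=14, slack=3)
Line 3: ['address', 'wind'] (min_width=12, slack=5)
Line 4: ['number', 'brown'] (min_width=12, slack=5)
Line 5: ['string', 'universe'] (min_width=15, slack=2)
Line 6: ['system', 'we', 'red', 'for'] (min_width=17, slack=0)
Line 7: ['large', 'number'] (min_width=12, slack=5)

Answer: |pharmacy on moon |
|have six green   |
|address wind     |
|number brown     |
|string universe  |
|system we red for|
|large number     |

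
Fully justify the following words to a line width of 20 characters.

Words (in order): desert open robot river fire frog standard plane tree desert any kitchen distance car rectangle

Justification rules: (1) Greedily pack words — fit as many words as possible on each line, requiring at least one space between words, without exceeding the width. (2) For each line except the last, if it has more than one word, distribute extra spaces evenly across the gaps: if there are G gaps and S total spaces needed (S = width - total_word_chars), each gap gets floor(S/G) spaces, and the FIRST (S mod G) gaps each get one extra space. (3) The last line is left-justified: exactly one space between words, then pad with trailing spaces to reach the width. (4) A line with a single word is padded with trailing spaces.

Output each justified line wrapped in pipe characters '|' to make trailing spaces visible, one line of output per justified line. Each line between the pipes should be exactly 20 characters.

Line 1: ['desert', 'open', 'robot'] (min_width=17, slack=3)
Line 2: ['river', 'fire', 'frog'] (min_width=15, slack=5)
Line 3: ['standard', 'plane', 'tree'] (min_width=19, slack=1)
Line 4: ['desert', 'any', 'kitchen'] (min_width=18, slack=2)
Line 5: ['distance', 'car'] (min_width=12, slack=8)
Line 6: ['rectangle'] (min_width=9, slack=11)

Answer: |desert   open  robot|
|river    fire   frog|
|standard  plane tree|
|desert  any  kitchen|
|distance         car|
|rectangle           |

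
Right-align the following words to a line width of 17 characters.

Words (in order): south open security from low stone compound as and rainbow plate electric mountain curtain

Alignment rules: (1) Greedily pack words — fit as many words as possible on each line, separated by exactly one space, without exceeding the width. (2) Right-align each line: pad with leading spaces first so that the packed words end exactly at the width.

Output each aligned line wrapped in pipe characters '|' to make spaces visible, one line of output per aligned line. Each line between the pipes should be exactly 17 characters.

Answer: |       south open|
|security from low|
|stone compound as|
|and rainbow plate|
|electric mountain|
|          curtain|

Derivation:
Line 1: ['south', 'open'] (min_width=10, slack=7)
Line 2: ['security', 'from', 'low'] (min_width=17, slack=0)
Line 3: ['stone', 'compound', 'as'] (min_width=17, slack=0)
Line 4: ['and', 'rainbow', 'plate'] (min_width=17, slack=0)
Line 5: ['electric', 'mountain'] (min_width=17, slack=0)
Line 6: ['curtain'] (min_width=7, slack=10)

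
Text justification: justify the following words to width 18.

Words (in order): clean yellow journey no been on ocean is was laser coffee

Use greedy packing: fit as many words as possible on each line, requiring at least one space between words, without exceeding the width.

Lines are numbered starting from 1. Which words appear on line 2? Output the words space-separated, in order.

Answer: journey no been on

Derivation:
Line 1: ['clean', 'yellow'] (min_width=12, slack=6)
Line 2: ['journey', 'no', 'been', 'on'] (min_width=18, slack=0)
Line 3: ['ocean', 'is', 'was', 'laser'] (min_width=18, slack=0)
Line 4: ['coffee'] (min_width=6, slack=12)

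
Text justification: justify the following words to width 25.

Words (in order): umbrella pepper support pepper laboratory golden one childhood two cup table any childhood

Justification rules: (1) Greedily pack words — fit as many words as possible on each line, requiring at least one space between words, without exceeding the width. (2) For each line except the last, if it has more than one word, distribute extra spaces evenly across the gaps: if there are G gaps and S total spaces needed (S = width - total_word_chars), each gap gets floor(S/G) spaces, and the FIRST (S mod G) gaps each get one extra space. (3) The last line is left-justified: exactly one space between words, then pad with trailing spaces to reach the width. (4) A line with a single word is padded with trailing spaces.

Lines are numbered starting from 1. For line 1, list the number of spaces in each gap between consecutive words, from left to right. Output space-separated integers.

Line 1: ['umbrella', 'pepper', 'support'] (min_width=23, slack=2)
Line 2: ['pepper', 'laboratory', 'golden'] (min_width=24, slack=1)
Line 3: ['one', 'childhood', 'two', 'cup'] (min_width=21, slack=4)
Line 4: ['table', 'any', 'childhood'] (min_width=19, slack=6)

Answer: 2 2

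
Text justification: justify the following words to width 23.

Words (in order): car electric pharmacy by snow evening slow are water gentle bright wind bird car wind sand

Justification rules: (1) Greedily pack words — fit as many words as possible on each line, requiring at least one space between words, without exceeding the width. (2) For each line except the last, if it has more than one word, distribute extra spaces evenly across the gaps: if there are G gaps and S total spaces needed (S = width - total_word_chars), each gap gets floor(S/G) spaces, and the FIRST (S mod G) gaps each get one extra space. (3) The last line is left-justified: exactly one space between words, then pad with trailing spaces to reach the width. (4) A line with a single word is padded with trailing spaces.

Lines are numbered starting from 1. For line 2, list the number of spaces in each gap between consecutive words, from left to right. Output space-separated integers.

Answer: 2 2 2

Derivation:
Line 1: ['car', 'electric', 'pharmacy'] (min_width=21, slack=2)
Line 2: ['by', 'snow', 'evening', 'slow'] (min_width=20, slack=3)
Line 3: ['are', 'water', 'gentle', 'bright'] (min_width=23, slack=0)
Line 4: ['wind', 'bird', 'car', 'wind', 'sand'] (min_width=23, slack=0)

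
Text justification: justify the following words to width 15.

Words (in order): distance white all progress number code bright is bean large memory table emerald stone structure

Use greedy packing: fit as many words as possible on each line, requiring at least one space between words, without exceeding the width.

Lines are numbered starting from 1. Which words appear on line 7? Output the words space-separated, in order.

Answer: stone structure

Derivation:
Line 1: ['distance', 'white'] (min_width=14, slack=1)
Line 2: ['all', 'progress'] (min_width=12, slack=3)
Line 3: ['number', 'code'] (min_width=11, slack=4)
Line 4: ['bright', 'is', 'bean'] (min_width=14, slack=1)
Line 5: ['large', 'memory'] (min_width=12, slack=3)
Line 6: ['table', 'emerald'] (min_width=13, slack=2)
Line 7: ['stone', 'structure'] (min_width=15, slack=0)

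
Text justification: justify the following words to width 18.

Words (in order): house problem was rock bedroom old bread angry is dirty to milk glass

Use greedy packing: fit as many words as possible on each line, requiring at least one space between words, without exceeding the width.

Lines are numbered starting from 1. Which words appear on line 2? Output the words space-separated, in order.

Answer: rock bedroom old

Derivation:
Line 1: ['house', 'problem', 'was'] (min_width=17, slack=1)
Line 2: ['rock', 'bedroom', 'old'] (min_width=16, slack=2)
Line 3: ['bread', 'angry', 'is'] (min_width=14, slack=4)
Line 4: ['dirty', 'to', 'milk'] (min_width=13, slack=5)
Line 5: ['glass'] (min_width=5, slack=13)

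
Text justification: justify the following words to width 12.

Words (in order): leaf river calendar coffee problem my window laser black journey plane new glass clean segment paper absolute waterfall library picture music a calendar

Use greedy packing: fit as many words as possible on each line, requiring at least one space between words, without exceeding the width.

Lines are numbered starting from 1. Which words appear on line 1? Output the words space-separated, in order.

Answer: leaf river

Derivation:
Line 1: ['leaf', 'river'] (min_width=10, slack=2)
Line 2: ['calendar'] (min_width=8, slack=4)
Line 3: ['coffee'] (min_width=6, slack=6)
Line 4: ['problem', 'my'] (min_width=10, slack=2)
Line 5: ['window', 'laser'] (min_width=12, slack=0)
Line 6: ['black'] (min_width=5, slack=7)
Line 7: ['journey'] (min_width=7, slack=5)
Line 8: ['plane', 'new'] (min_width=9, slack=3)
Line 9: ['glass', 'clean'] (min_width=11, slack=1)
Line 10: ['segment'] (min_width=7, slack=5)
Line 11: ['paper'] (min_width=5, slack=7)
Line 12: ['absolute'] (min_width=8, slack=4)
Line 13: ['waterfall'] (min_width=9, slack=3)
Line 14: ['library'] (min_width=7, slack=5)
Line 15: ['picture'] (min_width=7, slack=5)
Line 16: ['music', 'a'] (min_width=7, slack=5)
Line 17: ['calendar'] (min_width=8, slack=4)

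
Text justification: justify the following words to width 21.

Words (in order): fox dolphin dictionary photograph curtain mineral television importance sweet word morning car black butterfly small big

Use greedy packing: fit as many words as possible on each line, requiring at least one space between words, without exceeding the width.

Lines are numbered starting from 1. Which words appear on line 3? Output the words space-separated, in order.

Line 1: ['fox', 'dolphin'] (min_width=11, slack=10)
Line 2: ['dictionary', 'photograph'] (min_width=21, slack=0)
Line 3: ['curtain', 'mineral'] (min_width=15, slack=6)
Line 4: ['television', 'importance'] (min_width=21, slack=0)
Line 5: ['sweet', 'word', 'morning'] (min_width=18, slack=3)
Line 6: ['car', 'black', 'butterfly'] (min_width=19, slack=2)
Line 7: ['small', 'big'] (min_width=9, slack=12)

Answer: curtain mineral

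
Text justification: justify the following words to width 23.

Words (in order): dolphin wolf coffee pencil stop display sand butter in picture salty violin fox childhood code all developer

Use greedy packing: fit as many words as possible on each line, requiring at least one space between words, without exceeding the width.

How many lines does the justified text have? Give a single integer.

Line 1: ['dolphin', 'wolf', 'coffee'] (min_width=19, slack=4)
Line 2: ['pencil', 'stop', 'display'] (min_width=19, slack=4)
Line 3: ['sand', 'butter', 'in', 'picture'] (min_width=22, slack=1)
Line 4: ['salty', 'violin', 'fox'] (min_width=16, slack=7)
Line 5: ['childhood', 'code', 'all'] (min_width=18, slack=5)
Line 6: ['developer'] (min_width=9, slack=14)
Total lines: 6

Answer: 6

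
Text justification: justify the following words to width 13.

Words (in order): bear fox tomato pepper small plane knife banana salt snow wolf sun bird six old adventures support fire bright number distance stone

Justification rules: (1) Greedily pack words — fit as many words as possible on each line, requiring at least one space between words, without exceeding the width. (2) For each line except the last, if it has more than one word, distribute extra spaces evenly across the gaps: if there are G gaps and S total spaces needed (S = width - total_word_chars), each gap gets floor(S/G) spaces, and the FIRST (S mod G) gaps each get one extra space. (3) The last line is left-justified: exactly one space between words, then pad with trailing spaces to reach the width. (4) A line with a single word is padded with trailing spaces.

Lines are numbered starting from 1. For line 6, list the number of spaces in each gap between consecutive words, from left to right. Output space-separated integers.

Answer: 1 1

Derivation:
Line 1: ['bear', 'fox'] (min_width=8, slack=5)
Line 2: ['tomato', 'pepper'] (min_width=13, slack=0)
Line 3: ['small', 'plane'] (min_width=11, slack=2)
Line 4: ['knife', 'banana'] (min_width=12, slack=1)
Line 5: ['salt', 'snow'] (min_width=9, slack=4)
Line 6: ['wolf', 'sun', 'bird'] (min_width=13, slack=0)
Line 7: ['six', 'old'] (min_width=7, slack=6)
Line 8: ['adventures'] (min_width=10, slack=3)
Line 9: ['support', 'fire'] (min_width=12, slack=1)
Line 10: ['bright', 'number'] (min_width=13, slack=0)
Line 11: ['distance'] (min_width=8, slack=5)
Line 12: ['stone'] (min_width=5, slack=8)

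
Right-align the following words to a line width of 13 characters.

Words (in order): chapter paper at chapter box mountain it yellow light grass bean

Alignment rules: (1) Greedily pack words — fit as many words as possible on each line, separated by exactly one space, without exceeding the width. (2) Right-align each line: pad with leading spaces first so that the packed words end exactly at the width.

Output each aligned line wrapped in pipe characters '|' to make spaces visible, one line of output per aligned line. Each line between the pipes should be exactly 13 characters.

Answer: |chapter paper|
|   at chapter|
| box mountain|
|    it yellow|
|  light grass|
|         bean|

Derivation:
Line 1: ['chapter', 'paper'] (min_width=13, slack=0)
Line 2: ['at', 'chapter'] (min_width=10, slack=3)
Line 3: ['box', 'mountain'] (min_width=12, slack=1)
Line 4: ['it', 'yellow'] (min_width=9, slack=4)
Line 5: ['light', 'grass'] (min_width=11, slack=2)
Line 6: ['bean'] (min_width=4, slack=9)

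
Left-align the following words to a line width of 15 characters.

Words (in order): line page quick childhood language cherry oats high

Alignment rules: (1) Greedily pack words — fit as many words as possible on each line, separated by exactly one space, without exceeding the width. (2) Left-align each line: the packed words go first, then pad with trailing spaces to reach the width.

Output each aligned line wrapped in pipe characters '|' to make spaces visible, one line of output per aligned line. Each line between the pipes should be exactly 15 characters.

Answer: |line page quick|
|childhood      |
|language cherry|
|oats high      |

Derivation:
Line 1: ['line', 'page', 'quick'] (min_width=15, slack=0)
Line 2: ['childhood'] (min_width=9, slack=6)
Line 3: ['language', 'cherry'] (min_width=15, slack=0)
Line 4: ['oats', 'high'] (min_width=9, slack=6)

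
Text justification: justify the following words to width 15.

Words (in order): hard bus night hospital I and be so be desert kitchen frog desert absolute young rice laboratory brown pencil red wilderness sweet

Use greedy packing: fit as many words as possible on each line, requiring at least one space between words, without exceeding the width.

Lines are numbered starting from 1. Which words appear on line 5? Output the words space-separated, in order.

Answer: desert absolute

Derivation:
Line 1: ['hard', 'bus', 'night'] (min_width=14, slack=1)
Line 2: ['hospital', 'I', 'and'] (min_width=14, slack=1)
Line 3: ['be', 'so', 'be', 'desert'] (min_width=15, slack=0)
Line 4: ['kitchen', 'frog'] (min_width=12, slack=3)
Line 5: ['desert', 'absolute'] (min_width=15, slack=0)
Line 6: ['young', 'rice'] (min_width=10, slack=5)
Line 7: ['laboratory'] (min_width=10, slack=5)
Line 8: ['brown', 'pencil'] (min_width=12, slack=3)
Line 9: ['red', 'wilderness'] (min_width=14, slack=1)
Line 10: ['sweet'] (min_width=5, slack=10)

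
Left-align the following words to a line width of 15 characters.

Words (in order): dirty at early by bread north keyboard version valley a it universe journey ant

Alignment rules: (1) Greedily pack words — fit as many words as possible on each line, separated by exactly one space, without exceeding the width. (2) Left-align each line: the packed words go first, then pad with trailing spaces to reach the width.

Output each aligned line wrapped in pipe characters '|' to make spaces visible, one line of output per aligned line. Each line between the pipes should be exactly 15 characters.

Answer: |dirty at early |
|by bread north |
|keyboard       |
|version valley |
|a it universe  |
|journey ant    |

Derivation:
Line 1: ['dirty', 'at', 'early'] (min_width=14, slack=1)
Line 2: ['by', 'bread', 'north'] (min_width=14, slack=1)
Line 3: ['keyboard'] (min_width=8, slack=7)
Line 4: ['version', 'valley'] (min_width=14, slack=1)
Line 5: ['a', 'it', 'universe'] (min_width=13, slack=2)
Line 6: ['journey', 'ant'] (min_width=11, slack=4)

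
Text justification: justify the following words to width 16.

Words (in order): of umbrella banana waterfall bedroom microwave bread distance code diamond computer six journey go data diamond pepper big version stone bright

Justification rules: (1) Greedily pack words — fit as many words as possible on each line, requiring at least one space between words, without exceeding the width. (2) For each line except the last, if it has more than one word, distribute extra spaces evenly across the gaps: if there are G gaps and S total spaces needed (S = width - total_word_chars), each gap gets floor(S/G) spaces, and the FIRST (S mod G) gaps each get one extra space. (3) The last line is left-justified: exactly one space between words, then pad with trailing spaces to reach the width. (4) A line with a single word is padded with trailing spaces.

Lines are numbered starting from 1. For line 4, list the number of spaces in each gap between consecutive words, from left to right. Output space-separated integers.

Line 1: ['of', 'umbrella'] (min_width=11, slack=5)
Line 2: ['banana', 'waterfall'] (min_width=16, slack=0)
Line 3: ['bedroom'] (min_width=7, slack=9)
Line 4: ['microwave', 'bread'] (min_width=15, slack=1)
Line 5: ['distance', 'code'] (min_width=13, slack=3)
Line 6: ['diamond', 'computer'] (min_width=16, slack=0)
Line 7: ['six', 'journey', 'go'] (min_width=14, slack=2)
Line 8: ['data', 'diamond'] (min_width=12, slack=4)
Line 9: ['pepper', 'big'] (min_width=10, slack=6)
Line 10: ['version', 'stone'] (min_width=13, slack=3)
Line 11: ['bright'] (min_width=6, slack=10)

Answer: 2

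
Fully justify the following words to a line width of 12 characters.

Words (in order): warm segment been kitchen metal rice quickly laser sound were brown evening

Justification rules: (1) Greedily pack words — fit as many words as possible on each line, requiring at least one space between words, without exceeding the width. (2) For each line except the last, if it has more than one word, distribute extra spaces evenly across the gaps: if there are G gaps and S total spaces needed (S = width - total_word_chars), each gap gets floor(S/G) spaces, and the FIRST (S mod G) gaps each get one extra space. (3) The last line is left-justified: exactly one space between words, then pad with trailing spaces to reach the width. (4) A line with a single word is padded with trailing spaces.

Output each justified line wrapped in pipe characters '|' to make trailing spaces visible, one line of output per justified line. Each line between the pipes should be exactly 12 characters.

Line 1: ['warm', 'segment'] (min_width=12, slack=0)
Line 2: ['been', 'kitchen'] (min_width=12, slack=0)
Line 3: ['metal', 'rice'] (min_width=10, slack=2)
Line 4: ['quickly'] (min_width=7, slack=5)
Line 5: ['laser', 'sound'] (min_width=11, slack=1)
Line 6: ['were', 'brown'] (min_width=10, slack=2)
Line 7: ['evening'] (min_width=7, slack=5)

Answer: |warm segment|
|been kitchen|
|metal   rice|
|quickly     |
|laser  sound|
|were   brown|
|evening     |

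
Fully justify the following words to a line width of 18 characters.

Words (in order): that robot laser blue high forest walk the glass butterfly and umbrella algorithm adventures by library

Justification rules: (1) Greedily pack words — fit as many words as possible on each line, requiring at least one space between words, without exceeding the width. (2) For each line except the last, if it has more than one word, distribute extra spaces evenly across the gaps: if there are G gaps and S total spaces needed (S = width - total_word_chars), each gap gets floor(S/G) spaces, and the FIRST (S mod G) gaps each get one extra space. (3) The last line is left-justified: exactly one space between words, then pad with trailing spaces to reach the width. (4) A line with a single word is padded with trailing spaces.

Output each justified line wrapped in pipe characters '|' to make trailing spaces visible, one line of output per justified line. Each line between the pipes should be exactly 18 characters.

Answer: |that  robot  laser|
|blue  high  forest|
|walk   the   glass|
|butterfly      and|
|umbrella algorithm|
|adventures      by|
|library           |

Derivation:
Line 1: ['that', 'robot', 'laser'] (min_width=16, slack=2)
Line 2: ['blue', 'high', 'forest'] (min_width=16, slack=2)
Line 3: ['walk', 'the', 'glass'] (min_width=14, slack=4)
Line 4: ['butterfly', 'and'] (min_width=13, slack=5)
Line 5: ['umbrella', 'algorithm'] (min_width=18, slack=0)
Line 6: ['adventures', 'by'] (min_width=13, slack=5)
Line 7: ['library'] (min_width=7, slack=11)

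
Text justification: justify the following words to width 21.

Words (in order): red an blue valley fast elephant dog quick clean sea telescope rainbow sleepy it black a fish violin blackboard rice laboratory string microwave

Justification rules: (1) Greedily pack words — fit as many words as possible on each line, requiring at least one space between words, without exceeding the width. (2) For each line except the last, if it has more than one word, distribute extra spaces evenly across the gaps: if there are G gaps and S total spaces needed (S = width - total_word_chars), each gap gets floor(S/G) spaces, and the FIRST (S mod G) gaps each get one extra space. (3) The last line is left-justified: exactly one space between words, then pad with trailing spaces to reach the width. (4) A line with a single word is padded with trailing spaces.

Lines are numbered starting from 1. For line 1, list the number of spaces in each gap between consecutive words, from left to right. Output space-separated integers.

Answer: 2 2 2

Derivation:
Line 1: ['red', 'an', 'blue', 'valley'] (min_width=18, slack=3)
Line 2: ['fast', 'elephant', 'dog'] (min_width=17, slack=4)
Line 3: ['quick', 'clean', 'sea'] (min_width=15, slack=6)
Line 4: ['telescope', 'rainbow'] (min_width=17, slack=4)
Line 5: ['sleepy', 'it', 'black', 'a'] (min_width=17, slack=4)
Line 6: ['fish', 'violin'] (min_width=11, slack=10)
Line 7: ['blackboard', 'rice'] (min_width=15, slack=6)
Line 8: ['laboratory', 'string'] (min_width=17, slack=4)
Line 9: ['microwave'] (min_width=9, slack=12)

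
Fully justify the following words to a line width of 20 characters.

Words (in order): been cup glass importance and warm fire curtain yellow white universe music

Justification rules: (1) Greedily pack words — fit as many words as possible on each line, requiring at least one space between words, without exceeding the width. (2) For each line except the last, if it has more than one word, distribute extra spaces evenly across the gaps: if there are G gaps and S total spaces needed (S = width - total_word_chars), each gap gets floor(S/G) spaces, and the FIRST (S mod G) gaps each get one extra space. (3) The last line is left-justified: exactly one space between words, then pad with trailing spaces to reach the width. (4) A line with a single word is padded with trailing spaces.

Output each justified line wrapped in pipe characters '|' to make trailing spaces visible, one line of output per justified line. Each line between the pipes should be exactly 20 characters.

Line 1: ['been', 'cup', 'glass'] (min_width=14, slack=6)
Line 2: ['importance', 'and', 'warm'] (min_width=19, slack=1)
Line 3: ['fire', 'curtain', 'yellow'] (min_width=19, slack=1)
Line 4: ['white', 'universe', 'music'] (min_width=20, slack=0)

Answer: |been    cup    glass|
|importance  and warm|
|fire  curtain yellow|
|white universe music|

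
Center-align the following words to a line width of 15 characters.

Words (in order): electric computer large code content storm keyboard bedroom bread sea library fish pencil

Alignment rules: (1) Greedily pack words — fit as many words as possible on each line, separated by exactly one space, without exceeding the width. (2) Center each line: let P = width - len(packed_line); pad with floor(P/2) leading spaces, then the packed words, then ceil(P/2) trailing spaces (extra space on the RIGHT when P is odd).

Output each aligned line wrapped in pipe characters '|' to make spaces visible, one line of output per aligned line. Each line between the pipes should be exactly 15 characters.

Answer: |   electric    |
|computer large |
| code content  |
|storm keyboard |
| bedroom bread |
|  sea library  |
|  fish pencil  |

Derivation:
Line 1: ['electric'] (min_width=8, slack=7)
Line 2: ['computer', 'large'] (min_width=14, slack=1)
Line 3: ['code', 'content'] (min_width=12, slack=3)
Line 4: ['storm', 'keyboard'] (min_width=14, slack=1)
Line 5: ['bedroom', 'bread'] (min_width=13, slack=2)
Line 6: ['sea', 'library'] (min_width=11, slack=4)
Line 7: ['fish', 'pencil'] (min_width=11, slack=4)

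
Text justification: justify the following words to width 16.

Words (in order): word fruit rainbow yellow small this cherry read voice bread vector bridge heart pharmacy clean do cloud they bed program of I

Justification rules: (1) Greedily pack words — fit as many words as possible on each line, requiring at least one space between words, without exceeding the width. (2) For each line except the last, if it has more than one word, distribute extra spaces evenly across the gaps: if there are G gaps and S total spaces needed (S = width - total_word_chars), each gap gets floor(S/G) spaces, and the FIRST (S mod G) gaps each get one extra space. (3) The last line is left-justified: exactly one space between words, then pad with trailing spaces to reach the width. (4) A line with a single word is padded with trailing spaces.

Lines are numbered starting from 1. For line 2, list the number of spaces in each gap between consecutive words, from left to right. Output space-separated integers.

Answer: 3

Derivation:
Line 1: ['word', 'fruit'] (min_width=10, slack=6)
Line 2: ['rainbow', 'yellow'] (min_width=14, slack=2)
Line 3: ['small', 'this'] (min_width=10, slack=6)
Line 4: ['cherry', 'read'] (min_width=11, slack=5)
Line 5: ['voice', 'bread'] (min_width=11, slack=5)
Line 6: ['vector', 'bridge'] (min_width=13, slack=3)
Line 7: ['heart', 'pharmacy'] (min_width=14, slack=2)
Line 8: ['clean', 'do', 'cloud'] (min_width=14, slack=2)
Line 9: ['they', 'bed', 'program'] (min_width=16, slack=0)
Line 10: ['of', 'I'] (min_width=4, slack=12)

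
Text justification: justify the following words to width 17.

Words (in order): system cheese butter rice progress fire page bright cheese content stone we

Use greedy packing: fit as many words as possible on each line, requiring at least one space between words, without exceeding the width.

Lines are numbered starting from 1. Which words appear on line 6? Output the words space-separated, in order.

Line 1: ['system', 'cheese'] (min_width=13, slack=4)
Line 2: ['butter', 'rice'] (min_width=11, slack=6)
Line 3: ['progress', 'fire'] (min_width=13, slack=4)
Line 4: ['page', 'bright'] (min_width=11, slack=6)
Line 5: ['cheese', 'content'] (min_width=14, slack=3)
Line 6: ['stone', 'we'] (min_width=8, slack=9)

Answer: stone we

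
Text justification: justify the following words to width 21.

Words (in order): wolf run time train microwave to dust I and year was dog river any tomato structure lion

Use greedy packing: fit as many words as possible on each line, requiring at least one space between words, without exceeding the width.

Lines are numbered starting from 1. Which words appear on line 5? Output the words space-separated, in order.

Line 1: ['wolf', 'run', 'time', 'train'] (min_width=19, slack=2)
Line 2: ['microwave', 'to', 'dust', 'I'] (min_width=19, slack=2)
Line 3: ['and', 'year', 'was', 'dog'] (min_width=16, slack=5)
Line 4: ['river', 'any', 'tomato'] (min_width=16, slack=5)
Line 5: ['structure', 'lion'] (min_width=14, slack=7)

Answer: structure lion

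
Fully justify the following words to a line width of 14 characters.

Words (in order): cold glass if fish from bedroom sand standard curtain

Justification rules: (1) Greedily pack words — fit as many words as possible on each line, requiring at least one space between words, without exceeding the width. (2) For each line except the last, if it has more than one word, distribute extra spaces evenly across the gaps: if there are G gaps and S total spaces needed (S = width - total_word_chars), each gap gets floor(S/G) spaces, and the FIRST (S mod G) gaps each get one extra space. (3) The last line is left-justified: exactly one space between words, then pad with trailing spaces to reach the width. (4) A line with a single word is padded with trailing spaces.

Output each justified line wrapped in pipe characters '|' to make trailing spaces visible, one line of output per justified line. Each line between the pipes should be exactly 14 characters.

Answer: |cold  glass if|
|fish      from|
|bedroom   sand|
|standard      |
|curtain       |

Derivation:
Line 1: ['cold', 'glass', 'if'] (min_width=13, slack=1)
Line 2: ['fish', 'from'] (min_width=9, slack=5)
Line 3: ['bedroom', 'sand'] (min_width=12, slack=2)
Line 4: ['standard'] (min_width=8, slack=6)
Line 5: ['curtain'] (min_width=7, slack=7)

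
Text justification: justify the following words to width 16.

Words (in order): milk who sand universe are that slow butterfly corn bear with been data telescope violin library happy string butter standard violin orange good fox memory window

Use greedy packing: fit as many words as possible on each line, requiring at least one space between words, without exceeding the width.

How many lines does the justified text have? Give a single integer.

Answer: 12

Derivation:
Line 1: ['milk', 'who', 'sand'] (min_width=13, slack=3)
Line 2: ['universe', 'are'] (min_width=12, slack=4)
Line 3: ['that', 'slow'] (min_width=9, slack=7)
Line 4: ['butterfly', 'corn'] (min_width=14, slack=2)
Line 5: ['bear', 'with', 'been'] (min_width=14, slack=2)
Line 6: ['data', 'telescope'] (min_width=14, slack=2)
Line 7: ['violin', 'library'] (min_width=14, slack=2)
Line 8: ['happy', 'string'] (min_width=12, slack=4)
Line 9: ['butter', 'standard'] (min_width=15, slack=1)
Line 10: ['violin', 'orange'] (min_width=13, slack=3)
Line 11: ['good', 'fox', 'memory'] (min_width=15, slack=1)
Line 12: ['window'] (min_width=6, slack=10)
Total lines: 12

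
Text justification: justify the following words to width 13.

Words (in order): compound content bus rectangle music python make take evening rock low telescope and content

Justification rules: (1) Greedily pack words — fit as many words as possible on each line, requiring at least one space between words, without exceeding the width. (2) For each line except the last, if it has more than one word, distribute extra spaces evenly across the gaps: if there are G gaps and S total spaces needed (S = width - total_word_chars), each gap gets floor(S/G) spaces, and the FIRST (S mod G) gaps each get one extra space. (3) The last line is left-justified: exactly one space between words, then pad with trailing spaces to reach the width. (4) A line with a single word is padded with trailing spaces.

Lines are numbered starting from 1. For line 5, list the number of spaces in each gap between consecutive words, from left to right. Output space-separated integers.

Line 1: ['compound'] (min_width=8, slack=5)
Line 2: ['content', 'bus'] (min_width=11, slack=2)
Line 3: ['rectangle'] (min_width=9, slack=4)
Line 4: ['music', 'python'] (min_width=12, slack=1)
Line 5: ['make', 'take'] (min_width=9, slack=4)
Line 6: ['evening', 'rock'] (min_width=12, slack=1)
Line 7: ['low', 'telescope'] (min_width=13, slack=0)
Line 8: ['and', 'content'] (min_width=11, slack=2)

Answer: 5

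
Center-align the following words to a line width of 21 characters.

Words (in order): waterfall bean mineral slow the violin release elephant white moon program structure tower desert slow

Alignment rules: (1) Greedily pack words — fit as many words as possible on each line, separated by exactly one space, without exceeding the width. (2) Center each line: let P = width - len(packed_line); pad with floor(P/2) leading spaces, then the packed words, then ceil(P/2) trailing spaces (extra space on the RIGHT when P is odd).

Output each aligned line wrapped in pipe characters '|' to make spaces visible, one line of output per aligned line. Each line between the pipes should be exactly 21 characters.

Line 1: ['waterfall', 'bean'] (min_width=14, slack=7)
Line 2: ['mineral', 'slow', 'the'] (min_width=16, slack=5)
Line 3: ['violin', 'release'] (min_width=14, slack=7)
Line 4: ['elephant', 'white', 'moon'] (min_width=19, slack=2)
Line 5: ['program', 'structure'] (min_width=17, slack=4)
Line 6: ['tower', 'desert', 'slow'] (min_width=17, slack=4)

Answer: |   waterfall bean    |
|  mineral slow the   |
|   violin release    |
| elephant white moon |
|  program structure  |
|  tower desert slow  |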